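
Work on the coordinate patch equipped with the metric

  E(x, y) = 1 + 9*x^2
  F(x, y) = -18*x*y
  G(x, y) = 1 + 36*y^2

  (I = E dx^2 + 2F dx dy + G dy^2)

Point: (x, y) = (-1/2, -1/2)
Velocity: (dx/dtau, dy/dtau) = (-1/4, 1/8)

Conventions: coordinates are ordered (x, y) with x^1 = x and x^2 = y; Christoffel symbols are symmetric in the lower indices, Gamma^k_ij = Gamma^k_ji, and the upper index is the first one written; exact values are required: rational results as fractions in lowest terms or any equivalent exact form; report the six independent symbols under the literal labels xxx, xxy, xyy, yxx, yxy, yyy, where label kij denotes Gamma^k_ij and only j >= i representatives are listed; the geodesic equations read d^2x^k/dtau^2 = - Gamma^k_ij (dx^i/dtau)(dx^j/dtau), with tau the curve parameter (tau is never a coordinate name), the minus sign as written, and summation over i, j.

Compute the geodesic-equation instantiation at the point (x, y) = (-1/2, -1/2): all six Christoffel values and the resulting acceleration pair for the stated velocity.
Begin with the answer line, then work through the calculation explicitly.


Answer: Gamma_xxx = -18/49, Gamma_xxy = 0, Gamma_xyy = 36/49, Gamma_yxx = 36/49, Gamma_yxy = 0, Gamma_yyy = -72/49; accelerations (d^2x/dtau^2, d^2y/dtau^2) = (9/784, -9/392)

E = 13/4, F = -9/2, G = 10 at the point
E_x = -9, E_y = 0, F_x = 9, F_y = 9, G_x = 0, G_y = -36
EG - F^2 = 49/4;  g^inv = (4/49) * [[10, 9/2], [9/2, 13/4]]
first-kind symbols [ij,l] = (1/2)(d_i g_jl + d_j g_il - d_l g_ij): [xx,x] = E_x/2 = -9/2, [xx,y] = F_x - E_y/2 = 9, [xy,x] = E_y/2 = 0, [xy,y] = G_x/2 = 0, [yy,x] = F_y - G_x/2 = 9, [yy,y] = G_y/2 = -18
Gamma^x_ij = (G*[ij,x] - F*[ij,y])/(EG - F^2), Gamma^y_ij = (E*[ij,y] - F*[ij,x])/(EG - F^2)
Gamma_xxx = -18/49, Gamma_xxy = 0, Gamma_xyy = 36/49, Gamma_yxx = 36/49, Gamma_yxy = 0, Gamma_yyy = -72/49
d^2x/dtau^2 = -(Gamma_xxx*(-1/4)^2 + 2*Gamma_xxy*(-1/4)*(1/8) + Gamma_xyy*(1/8)^2) = 9/784
d^2y/dtau^2 = -(Gamma_yxx*(-1/4)^2 + 2*Gamma_yxy*(-1/4)*(1/8) + Gamma_yyy*(1/8)^2) = -9/392


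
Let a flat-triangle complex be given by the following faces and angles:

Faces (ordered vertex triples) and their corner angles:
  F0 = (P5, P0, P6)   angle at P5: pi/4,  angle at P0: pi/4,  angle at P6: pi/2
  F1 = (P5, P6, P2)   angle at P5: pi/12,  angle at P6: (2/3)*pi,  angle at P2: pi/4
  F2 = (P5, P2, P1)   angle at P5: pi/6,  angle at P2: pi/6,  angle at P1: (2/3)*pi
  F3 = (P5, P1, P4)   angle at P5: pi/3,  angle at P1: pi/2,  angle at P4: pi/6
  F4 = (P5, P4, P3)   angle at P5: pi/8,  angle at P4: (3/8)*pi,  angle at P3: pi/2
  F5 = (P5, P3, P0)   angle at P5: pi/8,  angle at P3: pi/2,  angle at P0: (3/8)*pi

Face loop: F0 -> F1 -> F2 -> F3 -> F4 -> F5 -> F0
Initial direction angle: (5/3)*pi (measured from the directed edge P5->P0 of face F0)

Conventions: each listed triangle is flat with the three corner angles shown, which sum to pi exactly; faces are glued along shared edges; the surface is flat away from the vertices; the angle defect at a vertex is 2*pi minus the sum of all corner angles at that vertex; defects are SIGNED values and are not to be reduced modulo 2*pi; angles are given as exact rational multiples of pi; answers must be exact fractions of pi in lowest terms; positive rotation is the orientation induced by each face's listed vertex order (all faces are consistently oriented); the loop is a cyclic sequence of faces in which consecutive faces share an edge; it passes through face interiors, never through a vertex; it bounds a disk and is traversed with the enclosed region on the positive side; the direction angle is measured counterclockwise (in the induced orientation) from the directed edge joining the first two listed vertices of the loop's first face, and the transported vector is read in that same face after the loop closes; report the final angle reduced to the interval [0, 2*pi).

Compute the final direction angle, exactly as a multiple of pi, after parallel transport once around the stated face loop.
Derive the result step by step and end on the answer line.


enclosed vertex P5: corner angles sum to (13/12)*pi, defect = 2*pi - (13/12)*pi = (11/12)*pi
transport around the loop rotates by the sum of enclosed defects; add to the initial angle mod 2*pi
final angle = (5/3)*pi + (11/12)*pi = (7/12)*pi (mod 2*pi)

Answer: final direction angle = (7/12)*pi


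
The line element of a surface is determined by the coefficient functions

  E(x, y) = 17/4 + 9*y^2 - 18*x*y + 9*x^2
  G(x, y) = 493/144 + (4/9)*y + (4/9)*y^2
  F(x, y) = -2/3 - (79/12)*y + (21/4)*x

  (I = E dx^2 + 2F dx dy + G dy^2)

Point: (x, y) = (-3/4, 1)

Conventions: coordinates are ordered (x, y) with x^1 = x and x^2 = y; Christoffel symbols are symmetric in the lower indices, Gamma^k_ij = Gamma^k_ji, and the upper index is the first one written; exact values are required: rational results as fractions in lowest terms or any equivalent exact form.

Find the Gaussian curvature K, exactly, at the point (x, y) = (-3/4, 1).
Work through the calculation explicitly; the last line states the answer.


E = 509/16, F = -179/16, G = 69/16, EG - F^2 = 385/32 at the point
E_x = -63/2, E_y = 63/2, F_x = 21/4, F_y = -79/12, G_x = 0, G_y = 4/3
E_yy = 18, F_xy = 0, G_xx = 0
Using the Brioschi determinant formula for K from the metric derivatives:
M1 = [[-E_yy/2 + F_xy - G_xx/2, E_x/2, F_x - E_y/2], [F_y - G_x/2, E, F], [G_y/2, F, G]] = [[-9, -63/4, -21/2], [-79/12, 509/16, -179/16], [2/3, -179/16, 69/16]]; det M1 = -253085/256
M2 = [[0, E_y/2, G_x/2], [E_y/2, E, F], [G_x/2, F, G]] = [[0, 63/4, 0], [63/4, 509/16, -179/16], [0, -179/16, 69/16]]; det M2 = -273861/256
det M1 - det M2 = 2597/32; K = 2597/32 / (385/32)^2 = 1696/3025

Answer: K = 1696/3025


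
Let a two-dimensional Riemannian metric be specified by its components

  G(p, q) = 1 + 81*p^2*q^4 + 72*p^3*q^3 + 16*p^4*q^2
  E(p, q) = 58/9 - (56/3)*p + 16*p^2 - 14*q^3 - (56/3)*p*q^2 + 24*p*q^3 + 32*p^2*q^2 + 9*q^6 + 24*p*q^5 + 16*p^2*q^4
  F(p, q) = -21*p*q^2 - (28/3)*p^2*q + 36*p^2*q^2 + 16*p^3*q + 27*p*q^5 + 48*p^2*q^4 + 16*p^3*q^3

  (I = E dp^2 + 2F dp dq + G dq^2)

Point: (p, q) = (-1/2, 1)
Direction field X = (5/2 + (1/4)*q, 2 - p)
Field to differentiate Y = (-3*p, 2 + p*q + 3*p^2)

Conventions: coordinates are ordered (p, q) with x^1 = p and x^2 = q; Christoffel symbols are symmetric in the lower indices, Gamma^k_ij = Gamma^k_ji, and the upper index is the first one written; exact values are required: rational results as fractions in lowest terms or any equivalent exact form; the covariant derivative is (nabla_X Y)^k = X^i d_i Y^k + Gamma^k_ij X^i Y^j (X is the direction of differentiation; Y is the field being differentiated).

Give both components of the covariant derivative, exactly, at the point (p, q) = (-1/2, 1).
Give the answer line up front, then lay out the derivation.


Answer: (nabla_X Y)^p = -47031/3508, (nabla_X Y)^q = -85347/7016

E = 109/9, F = 35/3, G = 53/4 at the point
E_p = -160/3, E_q = -100/3, F_p = -134/3, F_q = 55/6, G_p = -35, G_q = 56
EG - F^2 = 877/36;  g^inv = (36/877) * [[53/4, -35/3], [-35/3, 109/9]]
first-kind symbols [ij,l] = (1/2)(d_i g_jl + d_j g_il - d_l g_ij): [pp,p] = E_p/2 = -80/3, [pp,q] = F_p - E_q/2 = -28, [pq,p] = E_q/2 = -50/3, [pq,q] = G_p/2 = -35/2, [qq,p] = F_q - G_p/2 = 80/3, [qq,q] = G_q/2 = 28
Gamma^p_ij = (G*[ij,p] - F*[ij,q])/(EG - F^2), Gamma^q_ij = (E*[ij,q] - F*[ij,p])/(EG - F^2)
Gamma_ppp = -960/877, Gamma_ppq = -600/877, Gamma_pqq = 960/877, Gamma_qpp = -1008/877, Gamma_qpq = -630/877, Gamma_qqq = 1008/877
X = (11/4, 5/2), Y = (3/2, 9/4) at the point


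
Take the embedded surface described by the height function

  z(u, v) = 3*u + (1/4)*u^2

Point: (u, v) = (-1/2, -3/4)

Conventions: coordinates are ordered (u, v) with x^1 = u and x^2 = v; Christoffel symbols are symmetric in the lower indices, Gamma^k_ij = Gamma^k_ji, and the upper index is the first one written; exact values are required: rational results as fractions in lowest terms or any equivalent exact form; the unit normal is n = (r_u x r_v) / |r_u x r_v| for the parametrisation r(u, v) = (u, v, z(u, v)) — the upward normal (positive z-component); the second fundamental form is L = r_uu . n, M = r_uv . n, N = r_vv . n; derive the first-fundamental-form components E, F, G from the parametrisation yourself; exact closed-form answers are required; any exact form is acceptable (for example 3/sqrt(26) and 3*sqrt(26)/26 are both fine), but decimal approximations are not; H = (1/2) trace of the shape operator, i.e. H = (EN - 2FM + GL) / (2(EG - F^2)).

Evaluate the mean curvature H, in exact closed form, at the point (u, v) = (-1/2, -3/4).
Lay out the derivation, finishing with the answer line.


z_u = 11/4, z_v = 0, z_uu = 1/2, z_uv = 0, z_vv = 0
E = 137/16, F = 0, G = 1; answer radicand W^2 = 137/16
unnormalised second-form numerators: l = 1/2, m = 0, n = 0; L = l/sqrt(137/16), and similarly M = m/sqrt(W^2), N = n/sqrt(W^2)
H = (E*n - 2*F*m + G*l) / (2*(EG - F^2)*sqrt(W^2)); E*n - 2*F*m + G*l = 1/2, EG - F^2 = 137/16, so H = (4/137)/sqrt(137/16)

Answer: H = 16*sqrt(137)/18769


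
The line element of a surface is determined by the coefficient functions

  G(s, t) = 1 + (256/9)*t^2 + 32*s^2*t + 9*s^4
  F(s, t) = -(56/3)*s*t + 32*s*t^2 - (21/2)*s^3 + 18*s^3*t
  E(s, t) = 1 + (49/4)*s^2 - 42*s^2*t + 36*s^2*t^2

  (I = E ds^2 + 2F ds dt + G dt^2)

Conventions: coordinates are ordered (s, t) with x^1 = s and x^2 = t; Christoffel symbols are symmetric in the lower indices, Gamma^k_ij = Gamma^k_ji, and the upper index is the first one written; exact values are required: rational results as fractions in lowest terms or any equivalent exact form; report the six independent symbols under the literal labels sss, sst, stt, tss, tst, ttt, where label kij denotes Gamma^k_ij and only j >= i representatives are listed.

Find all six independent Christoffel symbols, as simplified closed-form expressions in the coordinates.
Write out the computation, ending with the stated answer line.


E = 1 + (49/4)*s^2 - 42*s^2*t + 36*s^2*t^2; F = -(56/3)*s*t + 32*s*t^2 - (21/2)*s^3 + 18*s^3*t; G = 1 + (256/9)*t^2 + 32*s^2*t + 9*s^4
Gamma^k_ij = (1/2) g^{kl} (d_i g_jl + d_j g_il - d_l g_ij), with g^inv = (1/(EG-F^2)) [[G, -F], [-F, E]]
first partials: E_s = (49/2)*s - 84*s*t + 72*s*t^2, E_t = -42*s^2 + 72*s^2*t, F_s = -(56/3)*t + 32*t^2 - (63/2)*s^2 + 54*s^2*t, F_t = -(56/3)*s + 64*s*t + 18*s^3, G_s = 64*s*t + 36*s^3, G_t = (512/9)*t + 32*s^2
D = EG - F^2 = 1 + (256/9)*t^2 + (49/4)*s^2 - 10*s^2*t + 36*s^2*t^2 + 9*s^4
expanded: Gamma^s_ss = (G E_s - 2F F_s + F E_t)/(2D), Gamma^s_st = (G E_t - F G_s)/(2D), Gamma^s_tt = (2G F_t - G G_s - F G_t)/(2D), Gamma^t_ss = (2E F_s - E E_t - F E_s)/(2D), Gamma^t_st = (E G_s - F E_t)/(2D), Gamma^t_tt = (E G_t - 2F F_t + F G_s)/(2D); substitute and cancel common factors

Answer: Gamma_sss = (1296*s*t^2 - 1512*s*t + 441*s)/(324*s^4 + 1296*s^2*t^2 - 360*s^2*t + 441*s^2 + 1024*t^2 + 36), Gamma_sst = (1296*s^2*t - 756*s^2)/(324*s^4 + 1296*s^2*t^2 - 360*s^2*t + 441*s^2 + 1024*t^2 + 36), Gamma_stt = (1152*s*t - 672*s)/(324*s^4 + 1296*s^2*t^2 - 360*s^2*t + 441*s^2 + 1024*t^2 + 36), Gamma_tss = (648*s^2*t - 378*s^2 + 1152*t^2 - 672*t)/(324*s^4 + 1296*s^2*t^2 - 360*s^2*t + 441*s^2 + 1024*t^2 + 36), Gamma_tst = (648*s^3 + 1152*s*t)/(324*s^4 + 1296*s^2*t^2 - 360*s^2*t + 441*s^2 + 1024*t^2 + 36), Gamma_ttt = (576*s^2 + 1024*t)/(324*s^4 + 1296*s^2*t^2 - 360*s^2*t + 441*s^2 + 1024*t^2 + 36)


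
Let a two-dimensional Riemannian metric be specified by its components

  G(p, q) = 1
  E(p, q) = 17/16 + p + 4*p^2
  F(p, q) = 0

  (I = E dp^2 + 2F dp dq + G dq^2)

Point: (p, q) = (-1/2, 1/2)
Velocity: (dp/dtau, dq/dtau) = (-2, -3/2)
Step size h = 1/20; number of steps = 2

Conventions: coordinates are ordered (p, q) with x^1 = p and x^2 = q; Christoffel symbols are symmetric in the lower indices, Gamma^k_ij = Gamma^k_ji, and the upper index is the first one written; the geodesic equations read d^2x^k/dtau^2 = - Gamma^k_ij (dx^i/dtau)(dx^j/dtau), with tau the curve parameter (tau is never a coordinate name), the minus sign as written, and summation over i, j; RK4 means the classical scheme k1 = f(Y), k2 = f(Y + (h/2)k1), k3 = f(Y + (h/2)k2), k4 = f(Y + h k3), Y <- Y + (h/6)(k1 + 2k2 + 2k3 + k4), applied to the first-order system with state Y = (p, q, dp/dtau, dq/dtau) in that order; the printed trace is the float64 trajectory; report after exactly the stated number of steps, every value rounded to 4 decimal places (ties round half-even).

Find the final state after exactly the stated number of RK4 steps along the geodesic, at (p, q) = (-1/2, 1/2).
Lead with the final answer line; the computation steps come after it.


Answer: p = -0.6825, q = 0.3500, dp/dtau = -1.6691, dq/dtau = -1.5000

f(Y) = (dp/dtau, dq/dtau, -Gamma^p_ij Y'^i Y'^j, -Gamma^q_ij Y'^i Y'^j) with the Gammas evaluated at the stage position; h = 0.050000; intermediate values shown to 6 dp
step 0: p = -0.5000, q = 0.5000, dp/dtau = -2.0000, dq/dtau = -1.5000
step 1:
  k1: at (p, q) = (-0.500000, 0.500000), (dp/dtau, dq/dtau) = (-2.000000, -1.500000); Gamma_ppp = -0.960000, Gamma_ppq = 0.000000, Gamma_pqq = 0.000000, Gamma_qpp = 0.000000, Gamma_qpq = 0.000000, Gamma_qqq = 0.000000; k1 = (-2.000000, -1.500000, 3.840000, 0.000000)
  k2: at (p, q) = (-0.550000, 0.462500), (dp/dtau, dq/dtau) = (-1.904000, -1.500000); Gamma_ppp = -0.986938, Gamma_ppq = 0.000000, Gamma_pqq = 0.000000, Gamma_qpp = 0.000000, Gamma_qpq = 0.000000, Gamma_qqq = 0.000000; k2 = (-1.904000, -1.500000, 3.577862, 0.000000)
  k3: at (p, q) = (-0.547600, 0.462500), (dp/dtau, dq/dtau) = (-1.910553, -1.500000); Gamma_ppp = -0.986022, Gamma_ppq = 0.000000, Gamma_pqq = 0.000000, Gamma_qpp = 0.000000, Gamma_qpq = 0.000000, Gamma_qqq = 0.000000; k3 = (-1.910553, -1.500000, 3.599192, 0.000000)
  k4: at (p, q) = (-0.595528, 0.425000), (dp/dtau, dq/dtau) = (-1.820040, -1.500000); Gamma_ppp = -0.998157, Gamma_ppq = 0.000000, Gamma_pqq = 0.000000, Gamma_qpp = 0.000000, Gamma_qpq = 0.000000, Gamma_qqq = 0.000000; k4 = (-1.820040, -1.500000, 3.306443, 0.000000)
  Y <- Y + (h/6)(k1 + 2k2 + 2k3 + k4): p = -0.5954, q = 0.4250, dp/dtau = -1.8208, dq/dtau = -1.5000
step 2:
  k1: at (p, q) = (-0.595410, 0.425000), (dp/dtau, dq/dtau) = (-1.820829, -1.500000); Gamma_ppp = -0.998142, Gamma_ppq = 0.000000, Gamma_pqq = 0.000000, Gamma_qpp = 0.000000, Gamma_qpq = 0.000000, Gamma_qqq = 0.000000; k1 = (-1.820829, -1.500000, 3.309258, 0.000000)
  k2: at (p, q) = (-0.640930, 0.387500), (dp/dtau, dq/dtau) = (-1.738097, -1.500000); Gamma_ppp = -0.999508, Gamma_ppq = 0.000000, Gamma_pqq = 0.000000, Gamma_qpp = 0.000000, Gamma_qpq = 0.000000, Gamma_qqq = 0.000000; k2 = (-1.738097, -1.500000, 3.019497, 0.000000)
  k3: at (p, q) = (-0.638862, 0.387500), (dp/dtau, dq/dtau) = (-1.745341, -1.500000); Gamma_ppp = -0.999626, Gamma_ppq = 0.000000, Gamma_pqq = 0.000000, Gamma_qpp = 0.000000, Gamma_qpq = 0.000000, Gamma_qqq = 0.000000; k3 = (-1.745341, -1.500000, 3.045078, 0.000000)
  k4: at (p, q) = (-0.682677, 0.350000), (dp/dtau, dq/dtau) = (-1.668575, -1.500000); Gamma_ppp = -0.994070, Gamma_ppq = 0.000000, Gamma_pqq = 0.000000, Gamma_qpp = 0.000000, Gamma_qpq = 0.000000, Gamma_qqq = 0.000000; k4 = (-1.668575, -1.500000, 2.767633, 0.000000)
  Y <- Y + (h/6)(k1 + 2k2 + 2k3 + k4): p = -0.6825, q = 0.3500, dp/dtau = -1.6691, dq/dtau = -1.5000


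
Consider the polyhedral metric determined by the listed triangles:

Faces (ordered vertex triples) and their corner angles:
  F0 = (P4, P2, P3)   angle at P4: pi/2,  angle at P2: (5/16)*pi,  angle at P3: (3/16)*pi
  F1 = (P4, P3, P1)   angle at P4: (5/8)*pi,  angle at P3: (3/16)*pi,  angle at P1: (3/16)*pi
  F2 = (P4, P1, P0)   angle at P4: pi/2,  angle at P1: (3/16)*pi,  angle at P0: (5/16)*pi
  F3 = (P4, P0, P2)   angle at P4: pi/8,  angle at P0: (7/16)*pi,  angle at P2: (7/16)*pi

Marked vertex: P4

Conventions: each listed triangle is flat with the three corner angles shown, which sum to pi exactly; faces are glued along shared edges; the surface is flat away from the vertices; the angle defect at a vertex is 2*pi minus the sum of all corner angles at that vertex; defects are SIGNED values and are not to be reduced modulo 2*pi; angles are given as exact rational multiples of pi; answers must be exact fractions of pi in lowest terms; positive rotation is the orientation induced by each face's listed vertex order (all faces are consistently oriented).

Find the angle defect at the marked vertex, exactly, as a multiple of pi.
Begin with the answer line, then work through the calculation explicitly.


Answer: defect(P4) = pi/4

Sum of corner angles at P4: (7/4)*pi
defect = 2*pi - (7/4)*pi


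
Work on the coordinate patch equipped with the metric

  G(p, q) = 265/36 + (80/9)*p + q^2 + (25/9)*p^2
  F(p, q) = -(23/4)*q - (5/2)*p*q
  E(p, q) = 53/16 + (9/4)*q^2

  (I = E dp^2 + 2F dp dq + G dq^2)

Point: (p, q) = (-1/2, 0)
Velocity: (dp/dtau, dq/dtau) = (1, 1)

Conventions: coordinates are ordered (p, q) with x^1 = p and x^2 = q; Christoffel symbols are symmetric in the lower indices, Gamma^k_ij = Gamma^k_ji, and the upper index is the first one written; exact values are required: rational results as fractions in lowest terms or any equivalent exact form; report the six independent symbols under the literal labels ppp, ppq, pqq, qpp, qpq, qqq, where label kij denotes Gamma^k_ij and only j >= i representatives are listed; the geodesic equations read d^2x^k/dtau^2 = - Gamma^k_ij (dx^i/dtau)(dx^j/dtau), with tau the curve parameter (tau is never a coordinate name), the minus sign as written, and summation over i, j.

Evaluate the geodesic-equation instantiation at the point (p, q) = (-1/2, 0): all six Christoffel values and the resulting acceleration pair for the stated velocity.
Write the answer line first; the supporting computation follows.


Answer: Gamma_ppp = 0, Gamma_ppq = 0, Gamma_pqq = -1088/477, Gamma_qpp = 0, Gamma_qpq = 11/13, Gamma_qqq = 0; accelerations (d^2p/dtau^2, d^2q/dtau^2) = (1088/477, -22/13)

E = 53/16, F = 0, G = 65/18 at the point
E_p = 0, E_q = 0, F_p = 0, F_q = -9/2, G_p = 55/9, G_q = 0
EG - F^2 = 3445/288;  g^inv = (288/3445) * [[65/18, 0], [0, 53/16]]
first-kind symbols [ij,l] = (1/2)(d_i g_jl + d_j g_il - d_l g_ij): [pp,p] = E_p/2 = 0, [pp,q] = F_p - E_q/2 = 0, [pq,p] = E_q/2 = 0, [pq,q] = G_p/2 = 55/18, [qq,p] = F_q - G_p/2 = -68/9, [qq,q] = G_q/2 = 0
Gamma^p_ij = (G*[ij,p] - F*[ij,q])/(EG - F^2), Gamma^q_ij = (E*[ij,q] - F*[ij,p])/(EG - F^2)
Gamma_ppp = 0, Gamma_ppq = 0, Gamma_pqq = -1088/477, Gamma_qpp = 0, Gamma_qpq = 11/13, Gamma_qqq = 0
d^2p/dtau^2 = -(Gamma_ppp*(1)^2 + 2*Gamma_ppq*(1)*(1) + Gamma_pqq*(1)^2) = 1088/477
d^2q/dtau^2 = -(Gamma_qpp*(1)^2 + 2*Gamma_qpq*(1)*(1) + Gamma_qqq*(1)^2) = -22/13


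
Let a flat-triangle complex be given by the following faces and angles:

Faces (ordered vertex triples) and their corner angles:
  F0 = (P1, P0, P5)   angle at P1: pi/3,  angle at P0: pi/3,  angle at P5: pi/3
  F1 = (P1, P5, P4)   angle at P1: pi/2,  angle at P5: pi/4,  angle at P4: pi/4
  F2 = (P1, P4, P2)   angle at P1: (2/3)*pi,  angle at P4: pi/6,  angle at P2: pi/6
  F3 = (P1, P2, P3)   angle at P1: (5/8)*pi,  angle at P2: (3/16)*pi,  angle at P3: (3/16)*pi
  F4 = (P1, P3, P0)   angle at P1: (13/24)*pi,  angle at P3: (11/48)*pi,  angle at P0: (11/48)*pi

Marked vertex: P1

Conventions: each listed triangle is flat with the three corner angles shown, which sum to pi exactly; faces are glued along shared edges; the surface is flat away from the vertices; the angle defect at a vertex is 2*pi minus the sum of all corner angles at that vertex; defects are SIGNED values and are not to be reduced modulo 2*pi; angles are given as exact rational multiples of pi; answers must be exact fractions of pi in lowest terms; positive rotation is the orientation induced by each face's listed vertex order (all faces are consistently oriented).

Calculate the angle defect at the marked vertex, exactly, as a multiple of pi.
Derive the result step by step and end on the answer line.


Sum of corner angles at P1: (8/3)*pi
defect = 2*pi - (8/3)*pi

Answer: defect(P1) = (-2/3)*pi


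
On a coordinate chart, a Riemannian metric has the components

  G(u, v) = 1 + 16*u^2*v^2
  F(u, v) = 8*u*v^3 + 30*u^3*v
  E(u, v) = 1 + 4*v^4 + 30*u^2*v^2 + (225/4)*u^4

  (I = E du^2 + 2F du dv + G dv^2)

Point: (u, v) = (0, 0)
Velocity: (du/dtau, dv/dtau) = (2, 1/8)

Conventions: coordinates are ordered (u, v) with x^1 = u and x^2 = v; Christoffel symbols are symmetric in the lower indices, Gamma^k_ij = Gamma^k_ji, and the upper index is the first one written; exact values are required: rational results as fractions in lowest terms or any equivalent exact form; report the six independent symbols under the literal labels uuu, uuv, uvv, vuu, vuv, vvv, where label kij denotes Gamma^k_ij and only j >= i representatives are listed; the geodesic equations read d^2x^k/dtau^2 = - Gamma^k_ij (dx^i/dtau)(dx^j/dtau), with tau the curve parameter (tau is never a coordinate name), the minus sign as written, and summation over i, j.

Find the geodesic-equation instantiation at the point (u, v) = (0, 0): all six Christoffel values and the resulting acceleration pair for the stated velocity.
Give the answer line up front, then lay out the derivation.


Answer: Gamma_uuu = 0, Gamma_uuv = 0, Gamma_uvv = 0, Gamma_vuu = 0, Gamma_vuv = 0, Gamma_vvv = 0; accelerations (d^2u/dtau^2, d^2v/dtau^2) = (0, 0)

E = 1, F = 0, G = 1 at the point
E_u = 0, E_v = 0, F_u = 0, F_v = 0, G_u = 0, G_v = 0
EG - F^2 = 1;  g^inv = (1) * [[1, 0], [0, 1]]
first-kind symbols [ij,l] = (1/2)(d_i g_jl + d_j g_il - d_l g_ij): [uu,u] = E_u/2 = 0, [uu,v] = F_u - E_v/2 = 0, [uv,u] = E_v/2 = 0, [uv,v] = G_u/2 = 0, [vv,u] = F_v - G_u/2 = 0, [vv,v] = G_v/2 = 0
Gamma^u_ij = (G*[ij,u] - F*[ij,v])/(EG - F^2), Gamma^v_ij = (E*[ij,v] - F*[ij,u])/(EG - F^2)
Gamma_uuu = 0, Gamma_uuv = 0, Gamma_uvv = 0, Gamma_vuu = 0, Gamma_vuv = 0, Gamma_vvv = 0
d^2u/dtau^2 = -(Gamma_uuu*(2)^2 + 2*Gamma_uuv*(2)*(1/8) + Gamma_uvv*(1/8)^2) = 0
d^2v/dtau^2 = -(Gamma_vuu*(2)^2 + 2*Gamma_vuv*(2)*(1/8) + Gamma_vvv*(1/8)^2) = 0


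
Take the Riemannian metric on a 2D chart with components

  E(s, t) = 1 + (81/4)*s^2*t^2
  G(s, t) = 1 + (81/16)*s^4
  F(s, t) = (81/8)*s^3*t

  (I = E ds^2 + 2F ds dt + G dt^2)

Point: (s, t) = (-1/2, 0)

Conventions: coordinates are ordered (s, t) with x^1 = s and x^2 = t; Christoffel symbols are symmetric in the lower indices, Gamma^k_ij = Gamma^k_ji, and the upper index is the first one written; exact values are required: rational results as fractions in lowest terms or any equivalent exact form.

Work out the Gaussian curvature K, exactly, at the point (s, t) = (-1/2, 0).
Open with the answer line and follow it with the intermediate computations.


Answer: K = -331776/113569

E = 1, F = 0, G = 337/256, EG - F^2 = 337/256 at the point
E_s = 0, E_t = 0, F_s = 0, F_t = -81/64, G_s = -81/32, G_t = 0
E_tt = 81/8, F_st = 243/32, G_ss = 243/16
Evaluate Brioschi's two determinant matrices M1, M2 and divide by (EG - F^2)^2.
M1 = [[-E_tt/2 + F_st - G_ss/2, E_s/2, F_s - E_t/2], [F_t - G_s/2, E, F], [G_t/2, F, G]] = [[-81/16, 0, 0], [0, 1, 0], [0, 0, 337/256]]; det M1 = -27297/4096
M2 = [[0, E_t/2, G_s/2], [E_t/2, E, F], [G_s/2, F, G]] = [[0, 0, -81/64], [0, 1, 0], [-81/64, 0, 337/256]]; det M2 = -6561/4096
det M1 - det M2 = -81/16; K = -81/16 / (337/256)^2 = -331776/113569


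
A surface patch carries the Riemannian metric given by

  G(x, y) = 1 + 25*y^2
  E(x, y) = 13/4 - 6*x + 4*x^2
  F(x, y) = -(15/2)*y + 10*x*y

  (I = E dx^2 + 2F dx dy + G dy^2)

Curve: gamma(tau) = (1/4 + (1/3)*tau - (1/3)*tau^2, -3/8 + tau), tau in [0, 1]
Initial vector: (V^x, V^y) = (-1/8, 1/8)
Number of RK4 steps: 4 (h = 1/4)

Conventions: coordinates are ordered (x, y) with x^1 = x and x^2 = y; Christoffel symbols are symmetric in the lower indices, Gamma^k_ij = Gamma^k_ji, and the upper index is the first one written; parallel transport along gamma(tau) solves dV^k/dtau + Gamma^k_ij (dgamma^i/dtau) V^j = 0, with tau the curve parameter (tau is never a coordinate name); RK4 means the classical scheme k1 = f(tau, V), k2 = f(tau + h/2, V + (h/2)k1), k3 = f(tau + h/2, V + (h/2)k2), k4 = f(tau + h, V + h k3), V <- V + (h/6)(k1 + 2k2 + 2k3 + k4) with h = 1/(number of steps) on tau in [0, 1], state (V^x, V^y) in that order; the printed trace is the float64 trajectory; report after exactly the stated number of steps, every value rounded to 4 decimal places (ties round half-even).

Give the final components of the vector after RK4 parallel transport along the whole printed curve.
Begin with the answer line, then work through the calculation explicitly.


Answer: V^x = 0.1059, V^y = 0.0844

gamma'(tau) = (1/3 - (2/3)*tau, 1); f(tau, V)^k = -Gamma^k_ij(gamma(tau)) gamma'^i(tau) V^j; h = 1/4; intermediate values shown to 6 dp
curve data and Christoffel symbols at the stage parameters:
  tau = 0.000000: gamma = (0.250000, -0.375000), gamma' = (0.333333, 1.000000); Gamma_xxx = -0.362606, Gamma_xxy = 0.000000, Gamma_xyy = -0.906516, Gamma_yxx = -0.679887, Gamma_yxy = 0.000000, Gamma_yyy = -1.699717
  tau = 0.125000: gamma = (0.286458, -0.250000), gamma' = (0.250000, 1.000000); Gamma_xxx = -0.541840, Gamma_xxy = 0.000000, Gamma_xyy = -1.354599, Gamma_yxx = -0.730570, Gamma_yxy = 0.000000, Gamma_yyy = -1.826426
  tau = 0.250000: gamma = (0.312500, -0.125000), gamma' = (0.166667, 1.000000); Gamma_xxx = -0.811594, Gamma_xxy = 0.000000, Gamma_xyy = -2.028986, Gamma_yxx = -0.579710, Gamma_yxy = 0.000000, Gamma_yyy = -1.449275
  tau = 0.375000: gamma = (0.328125, 0.000000), gamma' = (0.083333, 1.000000); Gamma_xxx = -0.985739, Gamma_xxy = 0.000000, Gamma_xyy = -2.464347, Gamma_yxx = 0.000000, Gamma_yxy = 0.000000, Gamma_yyy = 0.000000
  tau = 0.500000: gamma = (0.333333, 0.125000), gamma' = (0.000000, 1.000000); Gamma_xxx = -0.799334, Gamma_xxy = 0.000000, Gamma_xyy = -1.998335, Gamma_yxx = 0.599500, Gamma_yxy = 0.000000, Gamma_yyy = 1.498751
  tau = 0.625000: gamma = (0.328125, 0.250000), gamma' = (-0.083333, 1.000000); Gamma_xxx = -0.515359, Gamma_xxy = 0.000000, Gamma_xyy = -1.288398, Gamma_yxx = 0.763495, Gamma_yxy = 0.000000, Gamma_yyy = 1.908738
  tau = 0.750000: gamma = (0.312500, 0.375000), gamma' = (-0.166667, 1.000000); Gamma_xxx = -0.331361, Gamma_xxy = 0.000000, Gamma_xyy = -0.828402, Gamma_yxx = 0.710059, Gamma_yxy = 0.000000, Gamma_yyy = 1.775148
  tau = 0.875000: gamma = (0.286458, 0.500000), gamma' = (-0.250000, 1.000000); Gamma_xxx = -0.228642, Gamma_xxy = 0.000000, Gamma_xyy = -0.571604, Gamma_yxx = 0.616562, Gamma_yxy = 0.000000, Gamma_yyy = 1.541405
  tau = 1.000000: gamma = (0.250000, 0.625000), gamma' = (-0.333333, 1.000000); Gamma_xxx = -0.169987, Gamma_xxy = 0.000000, Gamma_xyy = -0.424967, Gamma_yxx = 0.531208, Gamma_yxy = 0.000000, Gamma_yyy = 1.328021
step 0: V^x = -0.1250, V^y = 0.1250
step 1: k1 = (0.098206, 0.184136), k2 = (0.185234, 0.249754), k3 = (0.197818, 0.266722), k4 = (0.378698, 0.270499); V <- V + (h/6)(k1 + 2k2 + 2k3 + k4): V^x = -0.0732, V^y = 0.1870
step 2: k1 = (0.369483, 0.263916), k2 = (0.539868, 0.000000), k3 = (0.460320, 0.000000), k4 = (0.373654, -0.280241); V <- V + (h/6)(k1 + 2k2 + 2k3 + k4): V^x = 0.0411, V^y = 0.1863
step 3: k1 = (0.372295, -0.279221), k2 = (0.191299, -0.283407), k3 = (0.191597, -0.283847), k4 = (0.090633, -0.194214); V <- V + (h/6)(k1 + 2k2 + 2k3 + k4): V^x = 0.0923, V^y = 0.1193
step 4: k1 = (0.093735, -0.200861), k2 = (0.047898, -0.129163), k3 = (0.053348, -0.143860), k4 = (0.029431, -0.091972); V <- V + (h/6)(k1 + 2k2 + 2k3 + k4): V^x = 0.1059, V^y = 0.0844


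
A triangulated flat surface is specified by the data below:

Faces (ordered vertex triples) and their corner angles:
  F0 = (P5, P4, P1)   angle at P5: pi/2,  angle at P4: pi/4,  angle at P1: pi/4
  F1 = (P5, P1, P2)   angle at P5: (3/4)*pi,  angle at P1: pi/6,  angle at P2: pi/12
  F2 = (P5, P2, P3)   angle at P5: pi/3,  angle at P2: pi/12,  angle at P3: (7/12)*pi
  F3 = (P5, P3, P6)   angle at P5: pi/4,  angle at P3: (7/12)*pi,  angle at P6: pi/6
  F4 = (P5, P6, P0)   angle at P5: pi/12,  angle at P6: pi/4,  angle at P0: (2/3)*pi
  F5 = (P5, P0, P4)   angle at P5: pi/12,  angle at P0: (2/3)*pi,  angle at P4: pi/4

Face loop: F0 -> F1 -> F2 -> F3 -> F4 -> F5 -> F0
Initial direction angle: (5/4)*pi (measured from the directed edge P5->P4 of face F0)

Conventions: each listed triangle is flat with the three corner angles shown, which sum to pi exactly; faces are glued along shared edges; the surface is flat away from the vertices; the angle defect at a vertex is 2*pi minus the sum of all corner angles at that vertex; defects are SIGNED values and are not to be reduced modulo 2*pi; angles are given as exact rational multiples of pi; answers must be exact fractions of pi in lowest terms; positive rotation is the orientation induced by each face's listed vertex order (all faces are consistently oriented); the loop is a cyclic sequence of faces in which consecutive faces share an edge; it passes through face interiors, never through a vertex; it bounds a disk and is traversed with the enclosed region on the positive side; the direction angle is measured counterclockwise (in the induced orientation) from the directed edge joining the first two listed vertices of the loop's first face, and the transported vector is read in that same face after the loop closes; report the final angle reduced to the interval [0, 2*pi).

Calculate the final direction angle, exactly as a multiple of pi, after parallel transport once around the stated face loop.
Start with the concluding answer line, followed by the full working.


Answer: final direction angle = (5/4)*pi

enclosed vertex P5: corner angles sum to 2*pi, defect = 2*pi - 2*pi = 0
summing the enclosed defects onto the initial angle, mod 2*pi in the induced orientation:
final angle = (5/4)*pi + 0 = (5/4)*pi (mod 2*pi)


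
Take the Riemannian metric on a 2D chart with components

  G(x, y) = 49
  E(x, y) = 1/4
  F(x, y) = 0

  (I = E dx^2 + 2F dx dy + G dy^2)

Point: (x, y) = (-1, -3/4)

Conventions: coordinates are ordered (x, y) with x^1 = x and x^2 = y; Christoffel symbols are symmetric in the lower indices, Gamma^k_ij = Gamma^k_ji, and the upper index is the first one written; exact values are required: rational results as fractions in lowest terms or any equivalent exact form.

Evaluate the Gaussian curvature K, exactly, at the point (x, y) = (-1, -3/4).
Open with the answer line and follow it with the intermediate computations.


Answer: K = 0

E = 1/4, F = 0, G = 49, EG - F^2 = 49/4 at the point
E_x = 0, E_y = 0, F_x = 0, F_y = 0, G_x = 0, G_y = 0
E_yy = 0, F_xy = 0, G_xx = 0
Brioschi: K = (det M1 - det M2) / (EG - F^2)^2 with the standard first/second-derivative matrices M1, M2.
M1 = [[-E_yy/2 + F_xy - G_xx/2, E_x/2, F_x - E_y/2], [F_y - G_x/2, E, F], [G_y/2, F, G]] = [[0, 0, 0], [0, 1/4, 0], [0, 0, 49]]; det M1 = 0
M2 = [[0, E_y/2, G_x/2], [E_y/2, E, F], [G_x/2, F, G]] = [[0, 0, 0], [0, 1/4, 0], [0, 0, 49]]; det M2 = 0
det M1 - det M2 = 0; K = 0 / (49/4)^2 = 0


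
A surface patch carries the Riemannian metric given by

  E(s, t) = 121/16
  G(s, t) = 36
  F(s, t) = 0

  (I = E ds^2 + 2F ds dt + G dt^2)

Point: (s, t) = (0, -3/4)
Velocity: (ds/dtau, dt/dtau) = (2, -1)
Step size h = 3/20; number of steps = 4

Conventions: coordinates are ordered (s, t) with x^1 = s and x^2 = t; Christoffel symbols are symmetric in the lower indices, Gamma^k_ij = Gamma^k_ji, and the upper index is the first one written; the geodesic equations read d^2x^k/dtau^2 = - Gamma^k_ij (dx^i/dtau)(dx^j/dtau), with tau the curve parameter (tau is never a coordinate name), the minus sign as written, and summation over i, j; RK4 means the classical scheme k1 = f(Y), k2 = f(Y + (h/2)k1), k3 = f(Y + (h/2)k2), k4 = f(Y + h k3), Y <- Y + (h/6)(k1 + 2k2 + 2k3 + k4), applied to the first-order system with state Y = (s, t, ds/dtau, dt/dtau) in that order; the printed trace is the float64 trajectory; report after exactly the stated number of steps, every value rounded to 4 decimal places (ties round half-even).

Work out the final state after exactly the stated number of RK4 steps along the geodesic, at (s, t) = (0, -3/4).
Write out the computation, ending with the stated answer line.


f(Y) = (ds/dtau, dt/dtau, -Gamma^s_ij Y'^i Y'^j, -Gamma^t_ij Y'^i Y'^j) with the Gammas evaluated at the stage position; h = 0.150000; intermediate values shown to 6 dp
step 0: s = 0.0000, t = -0.7500, ds/dtau = 2.0000, dt/dtau = -1.0000
step 1:
  k1: at (s, t) = (0.000000, -0.750000), (ds/dtau, dt/dtau) = (2.000000, -1.000000); Gamma_sss = 0.000000, Gamma_sst = 0.000000, Gamma_stt = 0.000000, Gamma_tss = 0.000000, Gamma_tst = 0.000000, Gamma_ttt = 0.000000; k1 = (2.000000, -1.000000, 0.000000, 0.000000)
  k2: at (s, t) = (0.150000, -0.825000), (ds/dtau, dt/dtau) = (2.000000, -1.000000); Gamma_sss = 0.000000, Gamma_sst = 0.000000, Gamma_stt = 0.000000, Gamma_tss = 0.000000, Gamma_tst = 0.000000, Gamma_ttt = 0.000000; k2 = (2.000000, -1.000000, 0.000000, 0.000000)
  k3: at (s, t) = (0.150000, -0.825000), (ds/dtau, dt/dtau) = (2.000000, -1.000000); Gamma_sss = 0.000000, Gamma_sst = 0.000000, Gamma_stt = 0.000000, Gamma_tss = 0.000000, Gamma_tst = 0.000000, Gamma_ttt = 0.000000; k3 = (2.000000, -1.000000, 0.000000, 0.000000)
  k4: at (s, t) = (0.300000, -0.900000), (ds/dtau, dt/dtau) = (2.000000, -1.000000); Gamma_sss = 0.000000, Gamma_sst = 0.000000, Gamma_stt = 0.000000, Gamma_tss = 0.000000, Gamma_tst = 0.000000, Gamma_ttt = 0.000000; k4 = (2.000000, -1.000000, 0.000000, 0.000000)
  Y <- Y + (h/6)(k1 + 2k2 + 2k3 + k4): s = 0.3000, t = -0.9000, ds/dtau = 2.0000, dt/dtau = -1.0000
step 2:
  k1: at (s, t) = (0.300000, -0.900000), (ds/dtau, dt/dtau) = (2.000000, -1.000000); Gamma_sss = 0.000000, Gamma_sst = 0.000000, Gamma_stt = 0.000000, Gamma_tss = 0.000000, Gamma_tst = 0.000000, Gamma_ttt = 0.000000; k1 = (2.000000, -1.000000, 0.000000, 0.000000)
  k2: at (s, t) = (0.450000, -0.975000), (ds/dtau, dt/dtau) = (2.000000, -1.000000); Gamma_sss = 0.000000, Gamma_sst = 0.000000, Gamma_stt = 0.000000, Gamma_tss = 0.000000, Gamma_tst = 0.000000, Gamma_ttt = 0.000000; k2 = (2.000000, -1.000000, 0.000000, 0.000000)
  k3: at (s, t) = (0.450000, -0.975000), (ds/dtau, dt/dtau) = (2.000000, -1.000000); Gamma_sss = 0.000000, Gamma_sst = 0.000000, Gamma_stt = 0.000000, Gamma_tss = 0.000000, Gamma_tst = 0.000000, Gamma_ttt = 0.000000; k3 = (2.000000, -1.000000, 0.000000, 0.000000)
  k4: at (s, t) = (0.600000, -1.050000), (ds/dtau, dt/dtau) = (2.000000, -1.000000); Gamma_sss = 0.000000, Gamma_sst = 0.000000, Gamma_stt = 0.000000, Gamma_tss = 0.000000, Gamma_tst = 0.000000, Gamma_ttt = 0.000000; k4 = (2.000000, -1.000000, 0.000000, 0.000000)
  Y <- Y + (h/6)(k1 + 2k2 + 2k3 + k4): s = 0.6000, t = -1.0500, ds/dtau = 2.0000, dt/dtau = -1.0000
step 3:
  k1: at (s, t) = (0.600000, -1.050000), (ds/dtau, dt/dtau) = (2.000000, -1.000000); Gamma_sss = 0.000000, Gamma_sst = 0.000000, Gamma_stt = 0.000000, Gamma_tss = 0.000000, Gamma_tst = 0.000000, Gamma_ttt = 0.000000; k1 = (2.000000, -1.000000, 0.000000, 0.000000)
  k2: at (s, t) = (0.750000, -1.125000), (ds/dtau, dt/dtau) = (2.000000, -1.000000); Gamma_sss = 0.000000, Gamma_sst = 0.000000, Gamma_stt = 0.000000, Gamma_tss = 0.000000, Gamma_tst = 0.000000, Gamma_ttt = 0.000000; k2 = (2.000000, -1.000000, 0.000000, 0.000000)
  k3: at (s, t) = (0.750000, -1.125000), (ds/dtau, dt/dtau) = (2.000000, -1.000000); Gamma_sss = 0.000000, Gamma_sst = 0.000000, Gamma_stt = 0.000000, Gamma_tss = 0.000000, Gamma_tst = 0.000000, Gamma_ttt = 0.000000; k3 = (2.000000, -1.000000, 0.000000, 0.000000)
  k4: at (s, t) = (0.900000, -1.200000), (ds/dtau, dt/dtau) = (2.000000, -1.000000); Gamma_sss = 0.000000, Gamma_sst = 0.000000, Gamma_stt = 0.000000, Gamma_tss = 0.000000, Gamma_tst = 0.000000, Gamma_ttt = 0.000000; k4 = (2.000000, -1.000000, 0.000000, 0.000000)
  Y <- Y + (h/6)(k1 + 2k2 + 2k3 + k4): s = 0.9000, t = -1.2000, ds/dtau = 2.0000, dt/dtau = -1.0000
step 4:
  k1: at (s, t) = (0.900000, -1.200000), (ds/dtau, dt/dtau) = (2.000000, -1.000000); Gamma_sss = 0.000000, Gamma_sst = 0.000000, Gamma_stt = 0.000000, Gamma_tss = 0.000000, Gamma_tst = 0.000000, Gamma_ttt = 0.000000; k1 = (2.000000, -1.000000, 0.000000, 0.000000)
  k2: at (s, t) = (1.050000, -1.275000), (ds/dtau, dt/dtau) = (2.000000, -1.000000); Gamma_sss = 0.000000, Gamma_sst = 0.000000, Gamma_stt = 0.000000, Gamma_tss = 0.000000, Gamma_tst = 0.000000, Gamma_ttt = 0.000000; k2 = (2.000000, -1.000000, 0.000000, 0.000000)
  k3: at (s, t) = (1.050000, -1.275000), (ds/dtau, dt/dtau) = (2.000000, -1.000000); Gamma_sss = 0.000000, Gamma_sst = 0.000000, Gamma_stt = 0.000000, Gamma_tss = 0.000000, Gamma_tst = 0.000000, Gamma_ttt = 0.000000; k3 = (2.000000, -1.000000, 0.000000, 0.000000)
  k4: at (s, t) = (1.200000, -1.350000), (ds/dtau, dt/dtau) = (2.000000, -1.000000); Gamma_sss = 0.000000, Gamma_sst = 0.000000, Gamma_stt = 0.000000, Gamma_tss = 0.000000, Gamma_tst = 0.000000, Gamma_ttt = 0.000000; k4 = (2.000000, -1.000000, 0.000000, 0.000000)
  Y <- Y + (h/6)(k1 + 2k2 + 2k3 + k4): s = 1.2000, t = -1.3500, ds/dtau = 2.0000, dt/dtau = -1.0000

Answer: s = 1.2000, t = -1.3500, ds/dtau = 2.0000, dt/dtau = -1.0000


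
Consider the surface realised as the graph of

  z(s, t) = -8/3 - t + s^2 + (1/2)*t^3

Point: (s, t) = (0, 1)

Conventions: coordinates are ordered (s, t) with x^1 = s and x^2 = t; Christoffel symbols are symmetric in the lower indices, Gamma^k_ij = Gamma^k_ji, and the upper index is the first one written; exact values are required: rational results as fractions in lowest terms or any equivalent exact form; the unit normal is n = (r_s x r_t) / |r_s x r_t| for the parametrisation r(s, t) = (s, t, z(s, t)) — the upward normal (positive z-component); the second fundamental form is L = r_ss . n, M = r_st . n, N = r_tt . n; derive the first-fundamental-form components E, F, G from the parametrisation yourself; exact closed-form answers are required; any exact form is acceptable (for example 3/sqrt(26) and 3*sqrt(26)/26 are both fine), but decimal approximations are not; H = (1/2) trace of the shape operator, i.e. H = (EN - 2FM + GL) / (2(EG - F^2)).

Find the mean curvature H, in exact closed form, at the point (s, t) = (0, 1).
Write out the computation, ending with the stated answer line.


z_s = 0, z_t = 1/2, z_ss = 2, z_st = 0, z_tt = 3
E = 1, F = 0, G = 5/4; answer radicand W^2 = 5/4
unnormalised second-form numerators: l = 2, m = 0, n = 3; L = l/sqrt(5/4), and similarly M = m/sqrt(W^2), N = n/sqrt(W^2)
H = (E*n - 2*F*m + G*l) / (2*(EG - F^2)*sqrt(W^2)); E*n - 2*F*m + G*l = 11/2, EG - F^2 = 5/4, so H = (11/5)/sqrt(5/4)

Answer: H = 22*sqrt(5)/25


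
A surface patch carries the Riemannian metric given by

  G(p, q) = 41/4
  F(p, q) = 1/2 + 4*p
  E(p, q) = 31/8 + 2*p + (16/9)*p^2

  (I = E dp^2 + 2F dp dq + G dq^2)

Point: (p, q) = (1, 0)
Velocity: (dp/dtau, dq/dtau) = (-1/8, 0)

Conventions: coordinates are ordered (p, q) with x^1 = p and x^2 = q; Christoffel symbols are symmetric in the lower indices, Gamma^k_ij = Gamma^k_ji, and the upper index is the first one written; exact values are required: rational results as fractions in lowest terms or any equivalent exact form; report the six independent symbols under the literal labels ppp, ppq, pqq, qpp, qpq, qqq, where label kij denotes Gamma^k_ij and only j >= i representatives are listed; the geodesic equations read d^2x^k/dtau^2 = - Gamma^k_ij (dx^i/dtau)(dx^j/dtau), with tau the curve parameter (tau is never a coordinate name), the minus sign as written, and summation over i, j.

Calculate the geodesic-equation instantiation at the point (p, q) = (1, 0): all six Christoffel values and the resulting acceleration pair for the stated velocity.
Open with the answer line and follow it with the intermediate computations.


Answer: Gamma_ppp = 3016/16759, Gamma_ppq = 0, Gamma_pqq = 0, Gamma_qpp = 5216/16759, Gamma_qpq = 0, Gamma_qqq = 0; accelerations (d^2p/dtau^2, d^2q/dtau^2) = (-377/134072, -163/33518)

E = 551/72, F = 9/2, G = 41/4 at the point
E_p = 50/9, E_q = 0, F_p = 4, F_q = 0, G_p = 0, G_q = 0
EG - F^2 = 16759/288;  g^inv = (288/16759) * [[41/4, -9/2], [-9/2, 551/72]]
first-kind symbols [ij,l] = (1/2)(d_i g_jl + d_j g_il - d_l g_ij): [pp,p] = E_p/2 = 25/9, [pp,q] = F_p - E_q/2 = 4, [pq,p] = E_q/2 = 0, [pq,q] = G_p/2 = 0, [qq,p] = F_q - G_p/2 = 0, [qq,q] = G_q/2 = 0
Gamma^p_ij = (G*[ij,p] - F*[ij,q])/(EG - F^2), Gamma^q_ij = (E*[ij,q] - F*[ij,p])/(EG - F^2)
Gamma_ppp = 3016/16759, Gamma_ppq = 0, Gamma_pqq = 0, Gamma_qpp = 5216/16759, Gamma_qpq = 0, Gamma_qqq = 0
d^2p/dtau^2 = -(Gamma_ppp*(-1/8)^2 + 2*Gamma_ppq*(-1/8)*(0) + Gamma_pqq*(0)^2) = -377/134072
d^2q/dtau^2 = -(Gamma_qpp*(-1/8)^2 + 2*Gamma_qpq*(-1/8)*(0) + Gamma_qqq*(0)^2) = -163/33518
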